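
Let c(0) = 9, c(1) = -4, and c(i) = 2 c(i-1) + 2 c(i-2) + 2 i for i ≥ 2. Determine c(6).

c(2) = 2·(-4) + 2·9 + 4 = 14
c(3) = 2·14 + 2·(-4) + 6 = 26
c(4) = 2·26 + 2·14 + 8 = 88
c(5) = 2·88 + 2·26 + 10 = 238
c(6) = 2·238 + 2·88 + 12 = 664

664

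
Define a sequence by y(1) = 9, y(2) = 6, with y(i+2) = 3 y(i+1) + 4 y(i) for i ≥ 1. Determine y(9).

196614

y(3) = 3(6) + 4(9) = 54
y(4) = 3(54) + 4(6) = 186
y(5) = 3(186) + 4(54) = 774
y(6) = 3(774) + 4(186) = 3066
y(7) = 3(3066) + 4(774) = 12294
y(8) = 3(12294) + 4(3066) = 49146
y(9) = 3(49146) + 4(12294) = 196614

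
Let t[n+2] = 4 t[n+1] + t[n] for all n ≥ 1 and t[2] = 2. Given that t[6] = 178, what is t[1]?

Let t[1] = y.
t[3] = 8 + y
t[4] = 34 + 4y
t[5] = 144 + 17y
t[6] = 610 + 72y
So 610 + 72y = 178, giving y = -6.

-6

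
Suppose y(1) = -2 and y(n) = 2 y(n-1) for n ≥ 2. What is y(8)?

-256

y(2) = 2*(-2) = -4
y(3) = 2*(-4) = -8
y(4) = 2*(-8) = -16
y(5) = 2*(-16) = -32
y(6) = 2*(-32) = -64
y(7) = 2*(-64) = -128
y(8) = 2*(-128) = -256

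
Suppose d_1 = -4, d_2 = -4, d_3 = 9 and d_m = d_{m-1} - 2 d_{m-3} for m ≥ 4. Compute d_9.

-91

d_4 = 9 - 2*(-4) = 17
d_5 = 17 - 2*(-4) = 25
d_6 = 25 - 2*9 = 7
d_7 = 7 - 2*17 = -27
d_8 = (-27) - 2*25 = -77
d_9 = (-77) - 2*7 = -91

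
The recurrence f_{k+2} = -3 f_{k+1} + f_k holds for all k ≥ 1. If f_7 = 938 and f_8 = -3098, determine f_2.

Rearranging, f_{k-2} = f_k + 3 f_{k-1}.
f_6 = -3098 + 3*938 = -284
f_5 = 938 + 3*(-284) = 86
f_4 = -284 + 3*86 = -26
f_3 = 86 + 3*(-26) = 8
f_2 = -26 + 3*8 = -2

-2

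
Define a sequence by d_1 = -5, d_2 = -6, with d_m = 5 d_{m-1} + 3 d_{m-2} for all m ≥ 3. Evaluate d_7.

-41445

d_3 = 5(-6) + 3(-5) = -45
d_4 = 5(-45) + 3(-6) = -243
d_5 = 5(-243) + 3(-45) = -1350
d_6 = 5(-1350) + 3(-243) = -7479
d_7 = 5(-7479) + 3(-1350) = -41445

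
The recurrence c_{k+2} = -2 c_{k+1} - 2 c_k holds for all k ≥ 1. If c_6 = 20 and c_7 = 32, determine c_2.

Rearranging, c_{k-2} = (c_k + 2 c_{k-1}) / -2.
c_5 = (32 + 2·20) / -2 = 72/-2 = -36
c_4 = (20 + 2·(-36)) / -2 = -52/-2 = 26
c_3 = (-36 + 2·26) / -2 = 16/-2 = -8
c_2 = (26 + 2·(-8)) / -2 = 10/-2 = -5

-5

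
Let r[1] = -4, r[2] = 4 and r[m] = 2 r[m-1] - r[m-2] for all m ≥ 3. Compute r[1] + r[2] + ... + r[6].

r[3] = 2·4 - (-4) = 12
r[4] = 2·12 - 4 = 20
r[5] = 2·20 - 12 = 28
r[6] = 2·28 - 20 = 36
Sum = (-4) + 4 + 12 + 20 + 28 + 36 = 96

96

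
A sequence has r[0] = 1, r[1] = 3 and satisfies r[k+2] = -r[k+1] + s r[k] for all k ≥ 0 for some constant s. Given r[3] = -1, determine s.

r[2] = -3 + s
r[3] = 3 + 2s
So 3 + 2s = -1, giving s = -2.

-2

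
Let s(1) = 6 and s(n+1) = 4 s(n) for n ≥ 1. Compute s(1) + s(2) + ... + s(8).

s(2) = 4(6) = 24
s(3) = 4(24) = 96
s(4) = 4(96) = 384
s(5) = 4(384) = 1536
s(6) = 4(1536) = 6144
s(7) = 4(6144) = 24576
s(8) = 4(24576) = 98304
Sum = 6 + 24 + 96 + 384 + 1536 + 6144 + 24576 + 98304 = 131070

131070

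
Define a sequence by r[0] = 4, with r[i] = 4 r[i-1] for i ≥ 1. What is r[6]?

16384

r[1] = 4*4 = 16
r[2] = 4*16 = 64
r[3] = 4*64 = 256
r[4] = 4*256 = 1024
r[5] = 4*1024 = 4096
r[6] = 4*4096 = 16384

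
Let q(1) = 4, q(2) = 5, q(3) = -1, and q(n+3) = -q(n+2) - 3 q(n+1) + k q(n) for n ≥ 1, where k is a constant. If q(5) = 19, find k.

q(4) = -14 + 4k
q(5) = 17 + k
So 17 + k = 19, giving k = 2.

2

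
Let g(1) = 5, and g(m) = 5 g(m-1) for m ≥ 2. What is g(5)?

3125

g(2) = 5(5) = 25
g(3) = 5(25) = 125
g(4) = 5(125) = 625
g(5) = 5(625) = 3125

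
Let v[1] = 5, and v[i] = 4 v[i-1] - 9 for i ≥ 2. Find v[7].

v[2] = 4·5 - 9 = 11
v[3] = 4·11 - 9 = 35
v[4] = 4·35 - 9 = 131
v[5] = 4·131 - 9 = 515
v[6] = 4·515 - 9 = 2051
v[7] = 4·2051 - 9 = 8195

8195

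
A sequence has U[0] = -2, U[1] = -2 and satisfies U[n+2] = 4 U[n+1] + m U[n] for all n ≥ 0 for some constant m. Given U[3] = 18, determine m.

U[2] = -8 - 2m
U[3] = -32 - 10m
So -32 - 10m = 18, giving m = -5.

-5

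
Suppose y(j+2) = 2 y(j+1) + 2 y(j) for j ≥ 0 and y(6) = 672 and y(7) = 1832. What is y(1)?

-1

Rearranging, y(j-2) = (y(j) - 2 y(j-1)) / 2.
y(5) = (1832 - 2·672) / 2 = 488/2 = 244
y(4) = (672 - 2·244) / 2 = 184/2 = 92
y(3) = (244 - 2·92) / 2 = 60/2 = 30
y(2) = (92 - 2·30) / 2 = 32/2 = 16
y(1) = (30 - 2·16) / 2 = -2/2 = -1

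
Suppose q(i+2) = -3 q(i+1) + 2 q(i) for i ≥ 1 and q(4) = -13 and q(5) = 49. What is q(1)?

Rearranging, q(i-2) = (q(i) + 3 q(i-1)) / 2.
q(3) = (49 + 3*(-13)) / 2 = 10/2 = 5
q(2) = (-13 + 3*5) / 2 = 2/2 = 1
q(1) = (5 + 3*1) / 2 = 8/2 = 4

4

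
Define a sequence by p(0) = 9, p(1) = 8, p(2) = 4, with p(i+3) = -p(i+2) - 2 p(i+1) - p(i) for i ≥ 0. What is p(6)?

p(3) = -4 - 2(8) - 9 = -29
p(4) = -(-29) - 2(4) - 8 = 13
p(5) = -13 - 2(-29) - 4 = 41
p(6) = -41 - 2(13) - (-29) = -38

-38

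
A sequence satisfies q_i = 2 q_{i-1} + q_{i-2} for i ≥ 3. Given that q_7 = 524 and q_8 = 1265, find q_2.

5

Rearranging, q_{i-2} = q_i - 2 q_{i-1}.
q_6 = 1265 - 2*524 = 217
q_5 = 524 - 2*217 = 90
q_4 = 217 - 2*90 = 37
q_3 = 90 - 2*37 = 16
q_2 = 37 - 2*16 = 5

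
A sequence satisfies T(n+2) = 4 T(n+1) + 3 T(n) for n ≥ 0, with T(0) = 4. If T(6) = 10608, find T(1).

3

Let T(1) = v.
T(2) = 12 + 4v
T(3) = 48 + 19v
T(4) = 228 + 88v
T(5) = 1056 + 409v
T(6) = 4908 + 1900v
So 4908 + 1900v = 10608, giving v = 3.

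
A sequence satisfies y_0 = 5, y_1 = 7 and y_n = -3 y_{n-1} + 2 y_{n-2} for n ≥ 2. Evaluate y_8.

-26323

y_2 = -3(7) + 2(5) = -11
y_3 = -3(-11) + 2(7) = 47
y_4 = -3(47) + 2(-11) = -163
y_5 = -3(-163) + 2(47) = 583
y_6 = -3(583) + 2(-163) = -2075
y_7 = -3(-2075) + 2(583) = 7391
y_8 = -3(7391) + 2(-2075) = -26323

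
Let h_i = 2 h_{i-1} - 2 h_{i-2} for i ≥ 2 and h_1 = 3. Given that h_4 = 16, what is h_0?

-4

Let h_0 = z.
h_2 = 6 - 2z
h_3 = 6 - 4z
h_4 = -4z
So -4z = 16, giving z = -4.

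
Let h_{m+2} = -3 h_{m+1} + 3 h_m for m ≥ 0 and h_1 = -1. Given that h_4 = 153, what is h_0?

3

Let h_0 = x.
h_2 = 3 + 3x
h_3 = -12 - 9x
h_4 = 45 + 36x
So 45 + 36x = 153, giving x = 3.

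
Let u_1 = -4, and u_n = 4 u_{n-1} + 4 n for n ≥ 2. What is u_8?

-14576

u_2 = 4(-4) + 8 = -8
u_3 = 4(-8) + 12 = -20
u_4 = 4(-20) + 16 = -64
u_5 = 4(-64) + 20 = -236
u_6 = 4(-236) + 24 = -920
u_7 = 4(-920) + 28 = -3652
u_8 = 4(-3652) + 32 = -14576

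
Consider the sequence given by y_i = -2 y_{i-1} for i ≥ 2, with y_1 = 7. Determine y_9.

y_2 = -2*7 = -14
y_3 = -2*(-14) = 28
y_4 = -2*28 = -56
y_5 = -2*(-56) = 112
y_6 = -2*112 = -224
y_7 = -2*(-224) = 448
y_8 = -2*448 = -896
y_9 = -2*(-896) = 1792

1792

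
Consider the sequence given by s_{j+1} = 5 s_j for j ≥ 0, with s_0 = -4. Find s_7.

s_1 = 5·(-4) = -20
s_2 = 5·(-20) = -100
s_3 = 5·(-100) = -500
s_4 = 5·(-500) = -2500
s_5 = 5·(-2500) = -12500
s_6 = 5·(-12500) = -62500
s_7 = 5·(-62500) = -312500

-312500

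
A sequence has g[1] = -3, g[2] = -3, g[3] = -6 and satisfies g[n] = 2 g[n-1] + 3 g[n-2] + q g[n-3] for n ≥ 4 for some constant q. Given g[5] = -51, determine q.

g[4] = -21 - 3q
g[5] = -60 - 9q
So -60 - 9q = -51, giving q = -1.

-1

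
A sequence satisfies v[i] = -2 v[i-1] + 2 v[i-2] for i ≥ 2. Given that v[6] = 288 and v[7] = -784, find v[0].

Rearranging, v[i-2] = (v[i] + 2 v[i-1]) / 2.
v[5] = (-784 + 2·288) / 2 = -208/2 = -104
v[4] = (288 + 2·(-104)) / 2 = 80/2 = 40
v[3] = (-104 + 2·40) / 2 = -24/2 = -12
v[2] = (40 + 2·(-12)) / 2 = 16/2 = 8
v[1] = (-12 + 2·8) / 2 = 4/2 = 2
v[0] = (8 + 2·2) / 2 = 12/2 = 6

6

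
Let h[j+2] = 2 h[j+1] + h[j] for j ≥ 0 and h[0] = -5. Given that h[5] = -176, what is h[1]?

-4

Let h[1] = y.
h[2] = -5 + 2y
h[3] = -10 + 5y
h[4] = -25 + 12y
h[5] = -60 + 29y
So -60 + 29y = -176, giving y = -4.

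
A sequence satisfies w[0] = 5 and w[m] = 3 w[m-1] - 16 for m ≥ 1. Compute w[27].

-22876792454953

The fixed point is -16/(1 - 3) = 8, so w[m] - 8 = 3(w[m-1] - 8).
Hence w[m] = -3·3^m + 8.
w[27] = -3·3^{27} + 8 = -3·7625597484987 + 8 = -22876792454953.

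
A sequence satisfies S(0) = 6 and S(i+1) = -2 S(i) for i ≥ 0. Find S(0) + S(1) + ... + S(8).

1026

S(1) = -2·6 = -12
S(2) = -2·(-12) = 24
S(3) = -2·24 = -48
S(4) = -2·(-48) = 96
S(5) = -2·96 = -192
S(6) = -2·(-192) = 384
S(7) = -2·384 = -768
S(8) = -2·(-768) = 1536
Sum = 6 + (-12) + 24 + (-48) + 96 + (-192) + 384 + (-768) + 1536 = 1026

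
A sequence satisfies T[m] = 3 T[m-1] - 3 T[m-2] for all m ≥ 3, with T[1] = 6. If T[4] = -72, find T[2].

Let T[2] = x.
T[3] = -18 + 3x
T[4] = -54 + 6x
So -54 + 6x = -72, giving x = -3.

-3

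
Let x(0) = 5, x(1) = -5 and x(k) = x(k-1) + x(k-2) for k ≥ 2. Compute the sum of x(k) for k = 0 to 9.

x(2) = (-5) + 5 = 0
x(3) = 0 + (-5) = -5
x(4) = (-5) + 0 = -5
x(5) = (-5) + (-5) = -10
x(6) = (-10) + (-5) = -15
x(7) = (-15) + (-10) = -25
x(8) = (-25) + (-15) = -40
x(9) = (-40) + (-25) = -65
Sum = 5 + (-5) + 0 + (-5) + (-5) + (-10) + (-15) + (-25) + (-40) + (-65) = -165

-165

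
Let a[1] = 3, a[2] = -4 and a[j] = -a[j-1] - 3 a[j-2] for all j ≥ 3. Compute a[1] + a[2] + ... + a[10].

-169

a[3] = -(-4) - 3*3 = -5
a[4] = -(-5) - 3*(-4) = 17
a[5] = -17 - 3*(-5) = -2
a[6] = -(-2) - 3*17 = -49
a[7] = -(-49) - 3*(-2) = 55
a[8] = -55 - 3*(-49) = 92
a[9] = -92 - 3*55 = -257
a[10] = -(-257) - 3*92 = -19
Sum = 3 + (-4) + (-5) + 17 + (-2) + (-49) + 55 + 92 + (-257) + (-19) = -169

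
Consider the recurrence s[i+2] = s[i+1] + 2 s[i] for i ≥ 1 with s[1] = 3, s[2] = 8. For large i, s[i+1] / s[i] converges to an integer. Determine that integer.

2

The characteristic equation is r^2 - r - 2 = 0, which factors as (r - 2)(r + 1) = 0.
So the roots are 2 and -1. Since |2| > |-1| and the coefficient of 2^i is non-zero, the ratio tends to 2.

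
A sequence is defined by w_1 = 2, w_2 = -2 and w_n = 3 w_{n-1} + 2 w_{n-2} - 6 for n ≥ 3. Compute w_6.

-446

w_3 = 3(-2) + 2(2) - 6 = -8
w_4 = 3(-8) + 2(-2) - 6 = -34
w_5 = 3(-34) + 2(-8) - 6 = -124
w_6 = 3(-124) + 2(-34) - 6 = -446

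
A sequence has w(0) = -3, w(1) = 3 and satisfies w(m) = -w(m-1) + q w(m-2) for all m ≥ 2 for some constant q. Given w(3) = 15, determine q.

2

w(2) = -3 - 3q
w(3) = 3 + 6q
So 3 + 6q = 15, giving q = 2.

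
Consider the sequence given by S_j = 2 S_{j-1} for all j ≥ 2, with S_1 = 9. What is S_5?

S_2 = 2*9 = 18
S_3 = 2*18 = 36
S_4 = 2*36 = 72
S_5 = 2*72 = 144

144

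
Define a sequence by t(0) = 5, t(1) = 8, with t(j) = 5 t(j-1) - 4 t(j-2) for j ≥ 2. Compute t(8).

t(2) = 5(8) - 4(5) = 20
t(3) = 5(20) - 4(8) = 68
t(4) = 5(68) - 4(20) = 260
t(5) = 5(260) - 4(68) = 1028
t(6) = 5(1028) - 4(260) = 4100
t(7) = 5(4100) - 4(1028) = 16388
t(8) = 5(16388) - 4(4100) = 65540

65540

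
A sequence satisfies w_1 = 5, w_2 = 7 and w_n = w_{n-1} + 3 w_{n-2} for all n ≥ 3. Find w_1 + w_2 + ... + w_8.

w_3 = 7 + 3(5) = 22
w_4 = 22 + 3(7) = 43
w_5 = 43 + 3(22) = 109
w_6 = 109 + 3(43) = 238
w_7 = 238 + 3(109) = 565
w_8 = 565 + 3(238) = 1279
Sum = 5 + 7 + 22 + 43 + 109 + 238 + 565 + 1279 = 2268

2268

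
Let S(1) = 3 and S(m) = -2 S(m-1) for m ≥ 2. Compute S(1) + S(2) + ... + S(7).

S(2) = -2(3) = -6
S(3) = -2(-6) = 12
S(4) = -2(12) = -24
S(5) = -2(-24) = 48
S(6) = -2(48) = -96
S(7) = -2(-96) = 192
Sum = 3 + (-6) + 12 + (-24) + 48 + (-96) + 192 = 129

129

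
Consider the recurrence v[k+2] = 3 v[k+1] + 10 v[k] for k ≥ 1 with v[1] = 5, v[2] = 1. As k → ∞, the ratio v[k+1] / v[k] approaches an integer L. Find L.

The characteristic equation is r^2 - 3r - 10 = 0, which factors as (r - 5)(r + 2) = 0.
So the roots are 5 and -2. Since |5| > |-2| and the coefficient of 5^k is non-zero, the ratio tends to 5.

5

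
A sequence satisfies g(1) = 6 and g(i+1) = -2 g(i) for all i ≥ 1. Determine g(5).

96

g(2) = -2(6) = -12
g(3) = -2(-12) = 24
g(4) = -2(24) = -48
g(5) = -2(-48) = 96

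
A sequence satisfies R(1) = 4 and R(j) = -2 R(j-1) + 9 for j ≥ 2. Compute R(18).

-131069

The fixed point is 9/(1 + 2) = 3, so R(j) - 3 = -2(R(j-1) - 3).
Hence R(j) = 1·(-2)^{j-1} + 3.
R(18) = 1·(-2)^{17} + 3 = 1·-131072 + 3 = -131069.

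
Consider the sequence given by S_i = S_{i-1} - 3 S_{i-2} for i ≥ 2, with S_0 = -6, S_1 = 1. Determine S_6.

34

S_2 = 1 - 3(-6) = 19
S_3 = 19 - 3(1) = 16
S_4 = 16 - 3(19) = -41
S_5 = (-41) - 3(16) = -89
S_6 = (-89) - 3(-41) = 34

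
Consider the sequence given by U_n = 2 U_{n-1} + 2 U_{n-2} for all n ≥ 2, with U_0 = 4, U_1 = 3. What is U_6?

U_2 = 2*3 + 2*4 = 14
U_3 = 2*14 + 2*3 = 34
U_4 = 2*34 + 2*14 = 96
U_5 = 2*96 + 2*34 = 260
U_6 = 2*260 + 2*96 = 712

712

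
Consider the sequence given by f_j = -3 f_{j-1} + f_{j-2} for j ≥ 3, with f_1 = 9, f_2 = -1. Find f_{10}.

-48313

f_3 = -3(-1) + 9 = 12
f_4 = -3(12) + (-1) = -37
f_5 = -3(-37) + 12 = 123
f_6 = -3(123) + (-37) = -406
f_7 = -3(-406) + 123 = 1341
f_8 = -3(1341) + (-406) = -4429
f_9 = -3(-4429) + 1341 = 14628
f_{10} = -3(14628) + (-4429) = -48313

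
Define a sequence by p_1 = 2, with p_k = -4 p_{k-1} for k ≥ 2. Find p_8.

-32768

p_2 = -4(2) = -8
p_3 = -4(-8) = 32
p_4 = -4(32) = -128
p_5 = -4(-128) = 512
p_6 = -4(512) = -2048
p_7 = -4(-2048) = 8192
p_8 = -4(8192) = -32768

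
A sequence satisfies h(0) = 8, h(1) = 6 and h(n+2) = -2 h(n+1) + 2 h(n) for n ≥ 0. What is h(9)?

h(2) = -2·6 + 2·8 = 4
h(3) = -2·4 + 2·6 = 4
h(4) = -2·4 + 2·4 = 0
h(5) = -2·0 + 2·4 = 8
h(6) = -2·8 + 2·0 = -16
h(7) = -2·(-16) + 2·8 = 48
h(8) = -2·48 + 2·(-16) = -128
h(9) = -2·(-128) + 2·48 = 352

352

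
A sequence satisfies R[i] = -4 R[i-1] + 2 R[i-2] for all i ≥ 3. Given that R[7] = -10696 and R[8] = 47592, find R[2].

9

Rearranging, R[i-2] = (R[i] + 4 R[i-1]) / 2.
R[6] = (47592 + 4*(-10696)) / 2 = 4808/2 = 2404
R[5] = (-10696 + 4*2404) / 2 = -1080/2 = -540
R[4] = (2404 + 4*(-540)) / 2 = 244/2 = 122
R[3] = (-540 + 4*122) / 2 = -52/2 = -26
R[2] = (122 + 4*(-26)) / 2 = 18/2 = 9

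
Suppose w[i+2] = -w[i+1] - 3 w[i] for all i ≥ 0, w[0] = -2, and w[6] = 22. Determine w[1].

Let w[1] = v.
w[2] = 6 - v
w[3] = -6 - 2v
w[4] = -12 + 5v
w[5] = 30 + v
w[6] = 6 - 16v
So 6 - 16v = 22, giving v = -1.

-1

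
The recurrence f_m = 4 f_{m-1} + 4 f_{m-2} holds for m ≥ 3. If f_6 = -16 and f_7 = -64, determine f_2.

-5

Rearranging, f_{m-2} = (f_m - 4 f_{m-1}) / 4.
f_5 = (-64 - 4·(-16)) / 4 = 0/4 = 0
f_4 = (-16 - 4·0) / 4 = -16/4 = -4
f_3 = (0 - 4·(-4)) / 4 = 16/4 = 4
f_2 = (-4 - 4·4) / 4 = -20/4 = -5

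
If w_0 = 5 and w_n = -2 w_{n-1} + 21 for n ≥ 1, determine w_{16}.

-131065

The fixed point is 21/(1 + 2) = 7, so w_n - 7 = -2(w_{n-1} - 7).
Hence w_n = -2·(-2)^n + 7.
w_{16} = -2·(-2)^{16} + 7 = -2·65536 + 7 = -131065.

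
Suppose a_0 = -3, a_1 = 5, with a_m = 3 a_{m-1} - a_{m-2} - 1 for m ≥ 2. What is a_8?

5457

a_2 = 3*5 - (-3) - 1 = 17
a_3 = 3*17 - 5 - 1 = 45
a_4 = 3*45 - 17 - 1 = 117
a_5 = 3*117 - 45 - 1 = 305
a_6 = 3*305 - 117 - 1 = 797
a_7 = 3*797 - 305 - 1 = 2085
a_8 = 3*2085 - 797 - 1 = 5457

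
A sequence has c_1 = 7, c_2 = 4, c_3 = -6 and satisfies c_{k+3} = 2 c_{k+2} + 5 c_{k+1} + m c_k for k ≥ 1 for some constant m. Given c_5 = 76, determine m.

c_4 = 8 + 7m
c_5 = -14 + 18m
So -14 + 18m = 76, giving m = 5.

5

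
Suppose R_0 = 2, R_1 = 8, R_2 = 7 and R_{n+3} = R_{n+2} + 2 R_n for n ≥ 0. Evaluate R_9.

325

R_3 = 7 + 2·2 = 11
R_4 = 11 + 2·8 = 27
R_5 = 27 + 2·7 = 41
R_6 = 41 + 2·11 = 63
R_7 = 63 + 2·27 = 117
R_8 = 117 + 2·41 = 199
R_9 = 199 + 2·63 = 325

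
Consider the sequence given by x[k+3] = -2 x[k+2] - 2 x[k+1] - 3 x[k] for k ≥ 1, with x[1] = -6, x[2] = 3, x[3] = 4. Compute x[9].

x[4] = -2·4 - 2·3 - 3·(-6) = 4
x[5] = -2·4 - 2·4 - 3·3 = -25
x[6] = -2·(-25) - 2·4 - 3·4 = 30
x[7] = -2·30 - 2·(-25) - 3·4 = -22
x[8] = -2·(-22) - 2·30 - 3·(-25) = 59
x[9] = -2·59 - 2·(-22) - 3·30 = -164

-164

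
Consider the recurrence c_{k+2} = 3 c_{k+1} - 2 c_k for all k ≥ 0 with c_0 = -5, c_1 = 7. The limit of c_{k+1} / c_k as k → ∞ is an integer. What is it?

2

The characteristic equation is r^2 - 3r + 2 = 0, which factors as (r - 2)(r - 1) = 0.
So the roots are 2 and 1. Since |2| > |1| and the coefficient of 2^k is non-zero, the ratio tends to 2.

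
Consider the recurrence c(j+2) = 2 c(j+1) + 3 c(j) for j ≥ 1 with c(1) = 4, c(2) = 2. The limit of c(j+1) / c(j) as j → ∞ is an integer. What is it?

3

The characteristic equation is r^2 - 2r - 3 = 0, which factors as (r - 3)(r + 1) = 0.
So the roots are 3 and -1. Since |3| > |-1| and the coefficient of 3^j is non-zero, the ratio tends to 3.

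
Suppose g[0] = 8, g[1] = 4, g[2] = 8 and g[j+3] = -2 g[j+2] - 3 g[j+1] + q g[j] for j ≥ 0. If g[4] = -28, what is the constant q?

g[3] = -28 + 8q
g[4] = 32 - 12q
So 32 - 12q = -28, giving q = 5.

5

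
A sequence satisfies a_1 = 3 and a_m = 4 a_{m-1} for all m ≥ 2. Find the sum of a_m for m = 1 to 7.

a_2 = 4(3) = 12
a_3 = 4(12) = 48
a_4 = 4(48) = 192
a_5 = 4(192) = 768
a_6 = 4(768) = 3072
a_7 = 4(3072) = 12288
Sum = 3 + 12 + 48 + 192 + 768 + 3072 + 12288 = 16383

16383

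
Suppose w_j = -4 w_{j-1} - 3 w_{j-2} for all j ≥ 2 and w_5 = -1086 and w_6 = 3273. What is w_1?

Rearranging, w_{j-2} = (w_j + 4 w_{j-1}) / -3.
w_4 = (3273 + 4(-1086)) / -3 = -1071/-3 = 357
w_3 = (-1086 + 4(357)) / -3 = 342/-3 = -114
w_2 = (357 + 4(-114)) / -3 = -99/-3 = 33
w_1 = (-114 + 4(33)) / -3 = 18/-3 = -6

-6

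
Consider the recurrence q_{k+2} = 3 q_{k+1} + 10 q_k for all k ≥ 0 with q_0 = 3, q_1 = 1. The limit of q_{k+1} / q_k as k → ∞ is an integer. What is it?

5

The characteristic equation is r^2 - 3r - 10 = 0, which factors as (r - 5)(r + 2) = 0.
So the roots are 5 and -2. Since |5| > |-2| and the coefficient of 5^k is non-zero, the ratio tends to 5.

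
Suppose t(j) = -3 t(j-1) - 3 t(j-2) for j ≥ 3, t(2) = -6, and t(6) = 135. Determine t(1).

Let t(1) = w.
t(3) = 18 - 3w
t(4) = -36 + 9w
t(5) = 54 - 18w
t(6) = -54 + 27w
So -54 + 27w = 135, giving w = 7.

7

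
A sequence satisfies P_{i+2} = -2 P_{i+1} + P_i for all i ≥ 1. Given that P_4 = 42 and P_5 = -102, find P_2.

Rearranging, P_{i-2} = P_i + 2 P_{i-1}.
P_3 = -102 + 2(42) = -18
P_2 = 42 + 2(-18) = 6

6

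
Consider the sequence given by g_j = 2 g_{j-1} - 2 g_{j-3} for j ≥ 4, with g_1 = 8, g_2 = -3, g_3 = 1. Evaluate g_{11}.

g_4 = 2(1) - 2(8) = -14
g_5 = 2(-14) - 2(-3) = -22
g_6 = 2(-22) - 2(1) = -46
g_7 = 2(-46) - 2(-14) = -64
g_8 = 2(-64) - 2(-22) = -84
g_9 = 2(-84) - 2(-46) = -76
g_{10} = 2(-76) - 2(-64) = -24
g_{11} = 2(-24) - 2(-84) = 120

120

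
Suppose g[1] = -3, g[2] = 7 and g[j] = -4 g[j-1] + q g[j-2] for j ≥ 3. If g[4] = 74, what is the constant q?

g[3] = -28 - 3q
g[4] = 112 + 19q
So 112 + 19q = 74, giving q = -2.

-2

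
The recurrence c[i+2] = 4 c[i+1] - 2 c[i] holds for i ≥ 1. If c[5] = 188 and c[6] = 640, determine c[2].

8

Rearranging, c[i-2] = (c[i] - 4 c[i-1]) / -2.
c[4] = (640 - 4*188) / -2 = -112/-2 = 56
c[3] = (188 - 4*56) / -2 = -36/-2 = 18
c[2] = (56 - 4*18) / -2 = -16/-2 = 8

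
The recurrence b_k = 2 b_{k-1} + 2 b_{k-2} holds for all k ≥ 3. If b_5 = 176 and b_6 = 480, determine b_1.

4

Rearranging, b_{k-2} = (b_k - 2 b_{k-1}) / 2.
b_4 = (480 - 2(176)) / 2 = 128/2 = 64
b_3 = (176 - 2(64)) / 2 = 48/2 = 24
b_2 = (64 - 2(24)) / 2 = 16/2 = 8
b_1 = (24 - 2(8)) / 2 = 8/2 = 4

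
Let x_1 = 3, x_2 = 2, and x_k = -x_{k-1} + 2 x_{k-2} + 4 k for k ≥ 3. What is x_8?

-140

x_3 = -2 + 2*3 + 12 = 16
x_4 = -16 + 2*2 + 16 = 4
x_5 = -4 + 2*16 + 20 = 48
x_6 = -48 + 2*4 + 24 = -16
x_7 = -(-16) + 2*48 + 28 = 140
x_8 = -140 + 2*(-16) + 32 = -140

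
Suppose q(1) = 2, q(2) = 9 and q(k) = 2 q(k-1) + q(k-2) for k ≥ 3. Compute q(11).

23372

q(3) = 2·9 + 2 = 20
q(4) = 2·20 + 9 = 49
q(5) = 2·49 + 20 = 118
q(6) = 2·118 + 49 = 285
q(7) = 2·285 + 118 = 688
q(8) = 2·688 + 285 = 1661
q(9) = 2·1661 + 688 = 4010
q(10) = 2·4010 + 1661 = 9681
q(11) = 2·9681 + 4010 = 23372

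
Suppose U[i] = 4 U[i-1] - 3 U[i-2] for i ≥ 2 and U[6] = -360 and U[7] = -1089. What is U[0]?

4

Rearranging, U[i-2] = (U[i] - 4 U[i-1]) / -3.
U[5] = (-1089 - 4·(-360)) / -3 = 351/-3 = -117
U[4] = (-360 - 4·(-117)) / -3 = 108/-3 = -36
U[3] = (-117 - 4·(-36)) / -3 = 27/-3 = -9
U[2] = (-36 - 4·(-9)) / -3 = 0/-3 = 0
U[1] = (-9 - 4·0) / -3 = -9/-3 = 3
U[0] = (0 - 4·3) / -3 = -12/-3 = 4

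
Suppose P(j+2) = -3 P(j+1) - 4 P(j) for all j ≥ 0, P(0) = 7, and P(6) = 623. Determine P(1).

Let P(1) = z.
P(2) = -28 - 3z
P(3) = 84 + 5z
P(4) = -140 - 3z
P(5) = 84 - 11z
P(6) = 308 + 45z
So 308 + 45z = 623, giving z = 7.

7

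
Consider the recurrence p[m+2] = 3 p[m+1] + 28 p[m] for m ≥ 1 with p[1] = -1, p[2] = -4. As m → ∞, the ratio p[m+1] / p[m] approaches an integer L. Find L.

The characteristic equation is r^2 - 3r - 28 = 0, which factors as (r - 7)(r + 4) = 0.
So the roots are 7 and -4. Since |7| > |-4| and the coefficient of 7^m is non-zero, the ratio tends to 7.

7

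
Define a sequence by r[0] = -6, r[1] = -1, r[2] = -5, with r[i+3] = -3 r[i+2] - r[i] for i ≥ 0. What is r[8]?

-5723

r[3] = -3*(-5) - (-6) = 21
r[4] = -3*21 - (-1) = -62
r[5] = -3*(-62) - (-5) = 191
r[6] = -3*191 - 21 = -594
r[7] = -3*(-594) - (-62) = 1844
r[8] = -3*1844 - 191 = -5723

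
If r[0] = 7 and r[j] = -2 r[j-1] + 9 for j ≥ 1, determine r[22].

The fixed point is 9/(1 + 2) = 3, so r[j] - 3 = -2(r[j-1] - 3).
Hence r[j] = 4·(-2)^j + 3.
r[22] = 4·(-2)^{22} + 3 = 4·4194304 + 3 = 16777219.

16777219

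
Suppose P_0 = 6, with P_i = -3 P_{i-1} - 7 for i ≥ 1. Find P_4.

626

P_1 = -3·6 - 7 = -25
P_2 = -3·(-25) - 7 = 68
P_3 = -3·68 - 7 = -211
P_4 = -3·(-211) - 7 = 626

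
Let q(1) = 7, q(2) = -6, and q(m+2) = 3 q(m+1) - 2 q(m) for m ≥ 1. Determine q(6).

-396

q(3) = 3(-6) - 2(7) = -32
q(4) = 3(-32) - 2(-6) = -84
q(5) = 3(-84) - 2(-32) = -188
q(6) = 3(-188) - 2(-84) = -396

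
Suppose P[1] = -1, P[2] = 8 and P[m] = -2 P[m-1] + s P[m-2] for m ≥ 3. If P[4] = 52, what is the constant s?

2

P[3] = -16 - s
P[4] = 32 + 10s
So 32 + 10s = 52, giving s = 2.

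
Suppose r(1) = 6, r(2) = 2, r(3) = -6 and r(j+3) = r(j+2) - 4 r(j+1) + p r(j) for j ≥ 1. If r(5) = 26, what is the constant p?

2

r(4) = -14 + 6p
r(5) = 10 + 8p
So 10 + 8p = 26, giving p = 2.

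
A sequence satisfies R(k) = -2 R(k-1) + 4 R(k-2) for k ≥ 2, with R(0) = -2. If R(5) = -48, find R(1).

-3

Let R(1) = y.
R(2) = -8 - 2y
R(3) = 16 + 8y
R(4) = -64 - 24y
R(5) = 192 + 80y
So 192 + 80y = -48, giving y = -3.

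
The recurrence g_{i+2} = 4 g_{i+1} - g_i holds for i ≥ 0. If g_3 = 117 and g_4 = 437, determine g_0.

Rearranging, g_{i-2} = -(g_i - 4 g_{i-1}).
g_2 = -(437 - 4(117)) = 31
g_1 = -(117 - 4(31)) = 7
g_0 = -(31 - 4(7)) = -3

-3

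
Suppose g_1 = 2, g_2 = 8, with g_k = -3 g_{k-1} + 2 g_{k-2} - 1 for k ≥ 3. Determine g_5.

g_3 = -3·8 + 2·2 - 1 = -21
g_4 = -3·(-21) + 2·8 - 1 = 78
g_5 = -3·78 + 2·(-21) - 1 = -277

-277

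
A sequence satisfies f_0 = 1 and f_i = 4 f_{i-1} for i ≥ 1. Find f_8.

65536

f_1 = 4*1 = 4
f_2 = 4*4 = 16
f_3 = 4*16 = 64
f_4 = 4*64 = 256
f_5 = 4*256 = 1024
f_6 = 4*1024 = 4096
f_7 = 4*4096 = 16384
f_8 = 4*16384 = 65536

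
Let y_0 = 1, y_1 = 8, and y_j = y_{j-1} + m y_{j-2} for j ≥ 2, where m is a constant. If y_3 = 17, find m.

y_2 = 8 + m
y_3 = 8 + 9m
So 8 + 9m = 17, giving m = 1.

1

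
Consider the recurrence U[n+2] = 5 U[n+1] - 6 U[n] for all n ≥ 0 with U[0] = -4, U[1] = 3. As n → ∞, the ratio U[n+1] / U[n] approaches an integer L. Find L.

The characteristic equation is r^2 - 5r + 6 = 0, which factors as (r - 3)(r - 2) = 0.
So the roots are 3 and 2. Since |3| > |2| and the coefficient of 3^n is non-zero, the ratio tends to 3.

3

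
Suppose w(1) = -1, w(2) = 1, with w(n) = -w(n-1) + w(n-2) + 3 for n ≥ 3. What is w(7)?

-1

w(3) = -1 + (-1) + 3 = 1
w(4) = -1 + 1 + 3 = 3
w(5) = -3 + 1 + 3 = 1
w(6) = -1 + 3 + 3 = 5
w(7) = -5 + 1 + 3 = -1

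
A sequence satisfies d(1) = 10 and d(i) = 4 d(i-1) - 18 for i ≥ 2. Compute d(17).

17179869190

The fixed point is -18/(1 - 4) = 6, so d(i) - 6 = 4(d(i-1) - 6).
Hence d(i) = 4·4^{i-1} + 6.
d(17) = 4·4^{16} + 6 = 4·4294967296 + 6 = 17179869190.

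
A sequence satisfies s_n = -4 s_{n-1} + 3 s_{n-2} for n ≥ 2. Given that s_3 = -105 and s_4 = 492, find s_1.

Rearranging, s_{n-2} = (s_n + 4 s_{n-1}) / 3.
s_2 = (492 + 4*(-105)) / 3 = 72/3 = 24
s_1 = (-105 + 4*24) / 3 = -9/3 = -3

-3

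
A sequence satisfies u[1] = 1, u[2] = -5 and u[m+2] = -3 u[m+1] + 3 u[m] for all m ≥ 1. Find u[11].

u[3] = -3·(-5) + 3·1 = 18
u[4] = -3·18 + 3·(-5) = -69
u[5] = -3·(-69) + 3·18 = 261
u[6] = -3·261 + 3·(-69) = -990
u[7] = -3·(-990) + 3·261 = 3753
u[8] = -3·3753 + 3·(-990) = -14229
u[9] = -3·(-14229) + 3·3753 = 53946
u[10] = -3·53946 + 3·(-14229) = -204525
u[11] = -3·(-204525) + 3·53946 = 775413

775413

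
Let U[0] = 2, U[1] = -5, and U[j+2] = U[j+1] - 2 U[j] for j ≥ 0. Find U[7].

-55

U[2] = (-5) - 2(2) = -9
U[3] = (-9) - 2(-5) = 1
U[4] = 1 - 2(-9) = 19
U[5] = 19 - 2(1) = 17
U[6] = 17 - 2(19) = -21
U[7] = (-21) - 2(17) = -55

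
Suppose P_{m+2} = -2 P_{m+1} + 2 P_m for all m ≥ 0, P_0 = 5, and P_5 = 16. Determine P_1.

4

Let P_1 = x.
P_2 = 10 - 2x
P_3 = -20 + 6x
P_4 = 60 - 16x
P_5 = -160 + 44x
So -160 + 44x = 16, giving x = 4.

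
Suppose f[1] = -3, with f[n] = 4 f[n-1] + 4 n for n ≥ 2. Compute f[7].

f[2] = 4*(-3) + 8 = -4
f[3] = 4*(-4) + 12 = -4
f[4] = 4*(-4) + 16 = 0
f[5] = 4*0 + 20 = 20
f[6] = 4*20 + 24 = 104
f[7] = 4*104 + 28 = 444

444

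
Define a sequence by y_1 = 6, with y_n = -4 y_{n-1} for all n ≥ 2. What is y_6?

-6144

y_2 = -4·6 = -24
y_3 = -4·(-24) = 96
y_4 = -4·96 = -384
y_5 = -4·(-384) = 1536
y_6 = -4·1536 = -6144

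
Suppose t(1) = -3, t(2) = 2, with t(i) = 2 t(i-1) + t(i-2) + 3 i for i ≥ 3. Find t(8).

1442

t(3) = 2*2 + (-3) + 9 = 10
t(4) = 2*10 + 2 + 12 = 34
t(5) = 2*34 + 10 + 15 = 93
t(6) = 2*93 + 34 + 18 = 238
t(7) = 2*238 + 93 + 21 = 590
t(8) = 2*590 + 238 + 24 = 1442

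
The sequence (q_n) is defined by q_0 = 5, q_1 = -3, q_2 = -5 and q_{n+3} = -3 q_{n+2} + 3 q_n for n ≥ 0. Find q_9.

q_3 = -3·(-5) + 3·5 = 30
q_4 = -3·30 + 3·(-3) = -99
q_5 = -3·(-99) + 3·(-5) = 282
q_6 = -3·282 + 3·30 = -756
q_7 = -3·(-756) + 3·(-99) = 1971
q_8 = -3·1971 + 3·282 = -5067
q_9 = -3·(-5067) + 3·(-756) = 12933

12933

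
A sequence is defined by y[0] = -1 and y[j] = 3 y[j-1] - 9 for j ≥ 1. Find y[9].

y[1] = 3·(-1) - 9 = -12
y[2] = 3·(-12) - 9 = -45
y[3] = 3·(-45) - 9 = -144
y[4] = 3·(-144) - 9 = -441
y[5] = 3·(-441) - 9 = -1332
y[6] = 3·(-1332) - 9 = -4005
y[7] = 3·(-4005) - 9 = -12024
y[8] = 3·(-12024) - 9 = -36081
y[9] = 3·(-36081) - 9 = -108252

-108252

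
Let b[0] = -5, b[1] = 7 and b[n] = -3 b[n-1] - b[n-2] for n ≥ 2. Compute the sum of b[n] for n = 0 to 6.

-533

b[2] = -3·7 - (-5) = -16
b[3] = -3·(-16) - 7 = 41
b[4] = -3·41 - (-16) = -107
b[5] = -3·(-107) - 41 = 280
b[6] = -3·280 - (-107) = -733
Sum = (-5) + 7 + (-16) + 41 + (-107) + 280 + (-733) = -533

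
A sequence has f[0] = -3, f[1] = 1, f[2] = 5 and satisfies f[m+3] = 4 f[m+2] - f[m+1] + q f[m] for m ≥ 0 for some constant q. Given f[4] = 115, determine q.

-4

f[3] = 19 - 3q
f[4] = 71 - 11q
So 71 - 11q = 115, giving q = -4.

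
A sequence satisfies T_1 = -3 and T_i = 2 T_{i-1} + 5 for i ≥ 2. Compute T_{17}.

The fixed point is 5/(1 - 2) = -5, so T_i + 5 = 2(T_{i-1} + 5).
Hence T_i = 2·2^{i-1} - 5.
T_{17} = 2·2^{16} - 5 = 2·65536 - 5 = 131067.

131067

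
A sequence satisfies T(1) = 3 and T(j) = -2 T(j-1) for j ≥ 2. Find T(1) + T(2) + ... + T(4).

T(2) = -2*3 = -6
T(3) = -2*(-6) = 12
T(4) = -2*12 = -24
Sum = 3 + (-6) + 12 + (-24) = -15

-15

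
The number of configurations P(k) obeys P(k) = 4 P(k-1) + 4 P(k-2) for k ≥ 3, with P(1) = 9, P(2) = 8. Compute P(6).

P(3) = 4*8 + 4*9 = 68
P(4) = 4*68 + 4*8 = 304
P(5) = 4*304 + 4*68 = 1488
P(6) = 4*1488 + 4*304 = 7168

7168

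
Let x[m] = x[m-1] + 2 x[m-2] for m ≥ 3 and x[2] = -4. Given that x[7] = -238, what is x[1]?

Let x[1] = w.
x[3] = -4 + 2w
x[4] = -12 + 2w
x[5] = -20 + 6w
x[6] = -44 + 10w
x[7] = -84 + 22w
So -84 + 22w = -238, giving w = -7.

-7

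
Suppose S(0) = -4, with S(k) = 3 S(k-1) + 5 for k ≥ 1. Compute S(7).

-3283

S(1) = 3·(-4) + 5 = -7
S(2) = 3·(-7) + 5 = -16
S(3) = 3·(-16) + 5 = -43
S(4) = 3·(-43) + 5 = -124
S(5) = 3·(-124) + 5 = -367
S(6) = 3·(-367) + 5 = -1096
S(7) = 3·(-1096) + 5 = -3283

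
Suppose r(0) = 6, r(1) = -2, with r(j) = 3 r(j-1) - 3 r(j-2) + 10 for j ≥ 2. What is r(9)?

r(2) = 3·(-2) - 3·6 + 10 = -14
r(3) = 3·(-14) - 3·(-2) + 10 = -26
r(4) = 3·(-26) - 3·(-14) + 10 = -26
r(5) = 3·(-26) - 3·(-26) + 10 = 10
r(6) = 3·10 - 3·(-26) + 10 = 118
r(7) = 3·118 - 3·10 + 10 = 334
r(8) = 3·334 - 3·118 + 10 = 658
r(9) = 3·658 - 3·334 + 10 = 982

982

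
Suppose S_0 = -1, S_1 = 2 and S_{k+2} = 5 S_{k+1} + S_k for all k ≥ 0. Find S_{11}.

S_2 = 5*2 + (-1) = 9
S_3 = 5*9 + 2 = 47
S_4 = 5*47 + 9 = 244
S_5 = 5*244 + 47 = 1267
S_6 = 5*1267 + 244 = 6579
S_7 = 5*6579 + 1267 = 34162
S_8 = 5*34162 + 6579 = 177389
S_9 = 5*177389 + 34162 = 921107
S_{10} = 5*921107 + 177389 = 4782924
S_{11} = 5*4782924 + 921107 = 24835727

24835727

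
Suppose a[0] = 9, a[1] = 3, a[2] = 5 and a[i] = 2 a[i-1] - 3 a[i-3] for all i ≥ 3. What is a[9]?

a[3] = 2·5 - 3·9 = -17
a[4] = 2·(-17) - 3·3 = -43
a[5] = 2·(-43) - 3·5 = -101
a[6] = 2·(-101) - 3·(-17) = -151
a[7] = 2·(-151) - 3·(-43) = -173
a[8] = 2·(-173) - 3·(-101) = -43
a[9] = 2·(-43) - 3·(-151) = 367

367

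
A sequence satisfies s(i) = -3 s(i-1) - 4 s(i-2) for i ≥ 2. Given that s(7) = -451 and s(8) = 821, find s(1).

1

Rearranging, s(i-2) = (s(i) + 3 s(i-1)) / -4.
s(6) = (821 + 3*(-451)) / -4 = -532/-4 = 133
s(5) = (-451 + 3*133) / -4 = -52/-4 = 13
s(4) = (133 + 3*13) / -4 = 172/-4 = -43
s(3) = (13 + 3*(-43)) / -4 = -116/-4 = 29
s(2) = (-43 + 3*29) / -4 = 44/-4 = -11
s(1) = (29 + 3*(-11)) / -4 = -4/-4 = 1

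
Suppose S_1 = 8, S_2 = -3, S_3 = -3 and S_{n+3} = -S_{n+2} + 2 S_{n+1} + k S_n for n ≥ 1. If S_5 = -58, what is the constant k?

5

S_4 = -3 + 8k
S_5 = -3 - 11k
So -3 - 11k = -58, giving k = 5.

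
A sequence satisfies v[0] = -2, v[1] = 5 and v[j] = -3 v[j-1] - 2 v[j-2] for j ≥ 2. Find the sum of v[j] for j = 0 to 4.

-32

v[2] = -3·5 - 2·(-2) = -11
v[3] = -3·(-11) - 2·5 = 23
v[4] = -3·23 - 2·(-11) = -47
Sum = (-2) + 5 + (-11) + 23 + (-47) = -32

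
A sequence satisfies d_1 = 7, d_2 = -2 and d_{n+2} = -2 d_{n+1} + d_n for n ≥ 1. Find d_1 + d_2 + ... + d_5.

51

d_3 = -2(-2) + 7 = 11
d_4 = -2(11) + (-2) = -24
d_5 = -2(-24) + 11 = 59
Sum = 7 + (-2) + 11 + (-24) + 59 = 51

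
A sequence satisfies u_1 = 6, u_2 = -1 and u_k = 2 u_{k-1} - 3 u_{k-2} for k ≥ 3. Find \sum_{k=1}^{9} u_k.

102

u_3 = 2·(-1) - 3·6 = -20
u_4 = 2·(-20) - 3·(-1) = -37
u_5 = 2·(-37) - 3·(-20) = -14
u_6 = 2·(-14) - 3·(-37) = 83
u_7 = 2·83 - 3·(-14) = 208
u_8 = 2·208 - 3·83 = 167
u_9 = 2·167 - 3·208 = -290
Sum = 6 + (-1) + (-20) + (-37) + (-14) + 83 + 208 + 167 + (-290) = 102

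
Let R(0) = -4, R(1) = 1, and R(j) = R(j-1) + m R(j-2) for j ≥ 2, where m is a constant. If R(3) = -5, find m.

R(2) = 1 - 4m
R(3) = 1 - 3m
So 1 - 3m = -5, giving m = 2.

2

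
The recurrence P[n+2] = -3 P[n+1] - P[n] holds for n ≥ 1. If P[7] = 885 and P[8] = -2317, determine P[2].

Rearranging, P[n-2] = -(P[n] + 3 P[n-1]).
P[6] = -(-2317 + 3*885) = -338
P[5] = -(885 + 3*(-338)) = 129
P[4] = -(-338 + 3*129) = -49
P[3] = -(129 + 3*(-49)) = 18
P[2] = -(-49 + 3*18) = -5

-5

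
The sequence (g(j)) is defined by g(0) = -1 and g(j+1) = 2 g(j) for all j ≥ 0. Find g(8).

g(1) = 2·(-1) = -2
g(2) = 2·(-2) = -4
g(3) = 2·(-4) = -8
g(4) = 2·(-8) = -16
g(5) = 2·(-16) = -32
g(6) = 2·(-32) = -64
g(7) = 2·(-64) = -128
g(8) = 2·(-128) = -256

-256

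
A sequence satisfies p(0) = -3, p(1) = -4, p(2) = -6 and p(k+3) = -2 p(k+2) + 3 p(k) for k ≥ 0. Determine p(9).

-189

p(3) = -2·(-6) + 3·(-3) = 3
p(4) = -2·3 + 3·(-4) = -18
p(5) = -2·(-18) + 3·(-6) = 18
p(6) = -2·18 + 3·3 = -27
p(7) = -2·(-27) + 3·(-18) = 0
p(8) = -2·0 + 3·18 = 54
p(9) = -2·54 + 3·(-27) = -189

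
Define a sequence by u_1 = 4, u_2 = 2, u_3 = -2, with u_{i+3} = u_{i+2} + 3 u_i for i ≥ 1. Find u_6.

u_4 = (-2) + 3(4) = 10
u_5 = 10 + 3(2) = 16
u_6 = 16 + 3(-2) = 10

10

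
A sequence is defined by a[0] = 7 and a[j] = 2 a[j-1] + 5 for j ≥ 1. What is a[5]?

379

a[1] = 2·7 + 5 = 19
a[2] = 2·19 + 5 = 43
a[3] = 2·43 + 5 = 91
a[4] = 2·91 + 5 = 187
a[5] = 2·187 + 5 = 379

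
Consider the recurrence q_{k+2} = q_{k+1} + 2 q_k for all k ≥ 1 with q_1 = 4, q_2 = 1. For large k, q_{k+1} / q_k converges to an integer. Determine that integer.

2

The characteristic equation is r^2 - r - 2 = 0, which factors as (r - 2)(r + 1) = 0.
So the roots are 2 and -1. Since |2| > |-1| and the coefficient of 2^k is non-zero, the ratio tends to 2.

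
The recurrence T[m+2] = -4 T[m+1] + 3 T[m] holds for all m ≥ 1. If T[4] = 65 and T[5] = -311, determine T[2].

-1

Rearranging, T[m-2] = (T[m] + 4 T[m-1]) / 3.
T[3] = (-311 + 4·65) / 3 = -51/3 = -17
T[2] = (65 + 4·(-17)) / 3 = -3/3 = -1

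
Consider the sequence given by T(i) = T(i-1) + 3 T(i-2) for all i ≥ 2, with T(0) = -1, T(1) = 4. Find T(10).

T(2) = 4 + 3(-1) = 1
T(3) = 1 + 3(4) = 13
T(4) = 13 + 3(1) = 16
T(5) = 16 + 3(13) = 55
T(6) = 55 + 3(16) = 103
T(7) = 103 + 3(55) = 268
T(8) = 268 + 3(103) = 577
T(9) = 577 + 3(268) = 1381
T(10) = 1381 + 3(577) = 3112

3112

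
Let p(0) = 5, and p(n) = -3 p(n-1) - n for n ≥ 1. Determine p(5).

-1262

p(1) = -3(5) - 1 = -16
p(2) = -3(-16) - 2 = 46
p(3) = -3(46) - 3 = -141
p(4) = -3(-141) - 4 = 419
p(5) = -3(419) - 5 = -1262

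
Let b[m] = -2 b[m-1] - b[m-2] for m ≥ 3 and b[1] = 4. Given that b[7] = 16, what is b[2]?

Let b[2] = x.
b[3] = -4 - 2x
b[4] = 8 + 3x
b[5] = -12 - 4x
b[6] = 16 + 5x
b[7] = -20 - 6x
So -20 - 6x = 16, giving x = -6.

-6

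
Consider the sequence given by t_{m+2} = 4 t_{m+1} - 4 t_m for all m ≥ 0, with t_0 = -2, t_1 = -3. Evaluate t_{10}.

3072

t_2 = 4(-3) - 4(-2) = -4
t_3 = 4(-4) - 4(-3) = -4
t_4 = 4(-4) - 4(-4) = 0
t_5 = 4(0) - 4(-4) = 16
t_6 = 4(16) - 4(0) = 64
t_7 = 4(64) - 4(16) = 192
t_8 = 4(192) - 4(64) = 512
t_9 = 4(512) - 4(192) = 1280
t_{10} = 4(1280) - 4(512) = 3072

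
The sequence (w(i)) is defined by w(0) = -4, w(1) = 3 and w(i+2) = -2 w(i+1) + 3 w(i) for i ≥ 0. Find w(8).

-11484

w(2) = -2*3 + 3*(-4) = -18
w(3) = -2*(-18) + 3*3 = 45
w(4) = -2*45 + 3*(-18) = -144
w(5) = -2*(-144) + 3*45 = 423
w(6) = -2*423 + 3*(-144) = -1278
w(7) = -2*(-1278) + 3*423 = 3825
w(8) = -2*3825 + 3*(-1278) = -11484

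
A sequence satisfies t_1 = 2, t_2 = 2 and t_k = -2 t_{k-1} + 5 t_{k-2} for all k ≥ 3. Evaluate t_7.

326

t_3 = -2*2 + 5*2 = 6
t_4 = -2*6 + 5*2 = -2
t_5 = -2*(-2) + 5*6 = 34
t_6 = -2*34 + 5*(-2) = -78
t_7 = -2*(-78) + 5*34 = 326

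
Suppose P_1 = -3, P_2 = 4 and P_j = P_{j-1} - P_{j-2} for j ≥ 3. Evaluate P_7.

P_3 = 4 - (-3) = 7
P_4 = 7 - 4 = 3
P_5 = 3 - 7 = -4
P_6 = (-4) - 3 = -7
P_7 = (-7) - (-4) = -3

-3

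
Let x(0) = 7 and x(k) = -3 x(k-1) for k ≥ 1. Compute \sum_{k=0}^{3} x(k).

-140

x(1) = -3·7 = -21
x(2) = -3·(-21) = 63
x(3) = -3·63 = -189
Sum = 7 + (-21) + 63 + (-189) = -140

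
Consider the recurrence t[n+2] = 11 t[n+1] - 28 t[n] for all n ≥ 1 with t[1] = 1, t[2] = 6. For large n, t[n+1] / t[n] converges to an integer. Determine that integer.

The characteristic equation is r^2 - 11r + 28 = 0, which factors as (r - 7)(r - 4) = 0.
So the roots are 7 and 4. Since |7| > |4| and the coefficient of 7^n is non-zero, the ratio tends to 7.

7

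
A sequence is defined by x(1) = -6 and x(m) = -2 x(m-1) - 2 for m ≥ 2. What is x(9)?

x(2) = -2(-6) - 2 = 10
x(3) = -2(10) - 2 = -22
x(4) = -2(-22) - 2 = 42
x(5) = -2(42) - 2 = -86
x(6) = -2(-86) - 2 = 170
x(7) = -2(170) - 2 = -342
x(8) = -2(-342) - 2 = 682
x(9) = -2(682) - 2 = -1366

-1366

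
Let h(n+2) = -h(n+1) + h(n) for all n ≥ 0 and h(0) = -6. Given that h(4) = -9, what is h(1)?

-1

Let h(1) = z.
h(2) = -6 - z
h(3) = 6 + 2z
h(4) = -12 - 3z
So -12 - 3z = -9, giving z = -1.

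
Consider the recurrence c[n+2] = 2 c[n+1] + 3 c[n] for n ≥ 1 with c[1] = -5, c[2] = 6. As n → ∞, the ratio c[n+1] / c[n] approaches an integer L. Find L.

3

The characteristic equation is r^2 - 2r - 3 = 0, which factors as (r - 3)(r + 1) = 0.
So the roots are 3 and -1. Since |3| > |-1| and the coefficient of 3^n is non-zero, the ratio tends to 3.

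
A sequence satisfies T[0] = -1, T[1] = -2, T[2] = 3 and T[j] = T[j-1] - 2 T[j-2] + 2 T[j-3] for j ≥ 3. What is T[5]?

T[3] = 3 - 2(-2) + 2(-1) = 5
T[4] = 5 - 2(3) + 2(-2) = -5
T[5] = (-5) - 2(5) + 2(3) = -9

-9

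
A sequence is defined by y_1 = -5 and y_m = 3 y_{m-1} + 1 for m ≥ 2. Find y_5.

y_2 = 3·(-5) + 1 = -14
y_3 = 3·(-14) + 1 = -41
y_4 = 3·(-41) + 1 = -122
y_5 = 3·(-122) + 1 = -365

-365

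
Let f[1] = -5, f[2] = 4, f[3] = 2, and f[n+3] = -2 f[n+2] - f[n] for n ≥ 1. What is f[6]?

f[4] = -2(2) - (-5) = 1
f[5] = -2(1) - 4 = -6
f[6] = -2(-6) - 2 = 10

10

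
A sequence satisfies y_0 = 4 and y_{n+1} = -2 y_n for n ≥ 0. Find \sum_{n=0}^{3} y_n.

y_1 = -2*4 = -8
y_2 = -2*(-8) = 16
y_3 = -2*16 = -32
Sum = 4 + (-8) + 16 + (-32) = -20

-20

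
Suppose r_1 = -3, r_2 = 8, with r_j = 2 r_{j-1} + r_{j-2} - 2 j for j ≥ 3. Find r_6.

52

r_3 = 2*8 + (-3) - 6 = 7
r_4 = 2*7 + 8 - 8 = 14
r_5 = 2*14 + 7 - 10 = 25
r_6 = 2*25 + 14 - 12 = 52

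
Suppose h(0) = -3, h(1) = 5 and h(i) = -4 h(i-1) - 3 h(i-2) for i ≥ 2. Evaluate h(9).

h(2) = -4(5) - 3(-3) = -11
h(3) = -4(-11) - 3(5) = 29
h(4) = -4(29) - 3(-11) = -83
h(5) = -4(-83) - 3(29) = 245
h(6) = -4(245) - 3(-83) = -731
h(7) = -4(-731) - 3(245) = 2189
h(8) = -4(2189) - 3(-731) = -6563
h(9) = -4(-6563) - 3(2189) = 19685

19685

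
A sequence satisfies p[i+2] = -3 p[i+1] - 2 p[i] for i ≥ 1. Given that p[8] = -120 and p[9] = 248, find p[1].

-7

Rearranging, p[i-2] = (p[i] + 3 p[i-1]) / -2.
p[7] = (248 + 3(-120)) / -2 = -112/-2 = 56
p[6] = (-120 + 3(56)) / -2 = 48/-2 = -24
p[5] = (56 + 3(-24)) / -2 = -16/-2 = 8
p[4] = (-24 + 3(8)) / -2 = 0/-2 = 0
p[3] = (8 + 3(0)) / -2 = 8/-2 = -4
p[2] = (0 + 3(-4)) / -2 = -12/-2 = 6
p[1] = (-4 + 3(6)) / -2 = 14/-2 = -7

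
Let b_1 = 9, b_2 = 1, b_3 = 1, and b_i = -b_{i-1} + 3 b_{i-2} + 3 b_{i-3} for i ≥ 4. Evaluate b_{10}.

b_4 = -1 + 3·1 + 3·9 = 29
b_5 = -29 + 3·1 + 3·1 = -23
b_6 = -(-23) + 3·29 + 3·1 = 113
b_7 = -113 + 3·(-23) + 3·29 = -95
b_8 = -(-95) + 3·113 + 3·(-23) = 365
b_9 = -365 + 3·(-95) + 3·113 = -311
b_{10} = -(-311) + 3·365 + 3·(-95) = 1121

1121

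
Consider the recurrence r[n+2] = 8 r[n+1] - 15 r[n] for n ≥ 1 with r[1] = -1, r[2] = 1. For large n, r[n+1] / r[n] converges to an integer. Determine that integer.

5

The characteristic equation is r^2 - 8r + 15 = 0, which factors as (r - 5)(r - 3) = 0.
So the roots are 5 and 3. Since |5| > |3| and the coefficient of 5^n is non-zero, the ratio tends to 5.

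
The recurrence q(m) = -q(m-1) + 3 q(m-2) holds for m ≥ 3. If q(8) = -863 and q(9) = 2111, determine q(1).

8

Rearranging, q(m-2) = (q(m) + q(m-1)) / 3.
q(7) = (2111 + (-863)) / 3 = 1248/3 = 416
q(6) = (-863 + 416) / 3 = -447/3 = -149
q(5) = (416 + (-149)) / 3 = 267/3 = 89
q(4) = (-149 + 89) / 3 = -60/3 = -20
q(3) = (89 + (-20)) / 3 = 69/3 = 23
q(2) = (-20 + 23) / 3 = 3/3 = 1
q(1) = (23 + 1) / 3 = 24/3 = 8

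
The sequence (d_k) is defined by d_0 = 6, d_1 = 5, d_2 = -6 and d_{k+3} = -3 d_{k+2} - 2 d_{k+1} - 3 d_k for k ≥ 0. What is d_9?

d_3 = -3*(-6) - 2*5 - 3*6 = -10
d_4 = -3*(-10) - 2*(-6) - 3*5 = 27
d_5 = -3*27 - 2*(-10) - 3*(-6) = -43
d_6 = -3*(-43) - 2*27 - 3*(-10) = 105
d_7 = -3*105 - 2*(-43) - 3*27 = -310
d_8 = -3*(-310) - 2*105 - 3*(-43) = 849
d_9 = -3*849 - 2*(-310) - 3*105 = -2242

-2242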